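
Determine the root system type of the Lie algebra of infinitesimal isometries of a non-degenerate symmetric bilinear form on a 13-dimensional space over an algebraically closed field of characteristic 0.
B_6

This is so(13) with 13 odd, which has dimension 13(13-1)/2 = 78 and rank (13-1)/2 = 6. In the classification of classical Lie algebras, the orthogonal algebra so(2n+1) in an odd number of variables has type B_n; here n = 6, so the Dynkin diagram is a chain of 6 nodes with a double edge at one end; the terminal node there is the unique short simple root (B_6). Hence the type is B_6.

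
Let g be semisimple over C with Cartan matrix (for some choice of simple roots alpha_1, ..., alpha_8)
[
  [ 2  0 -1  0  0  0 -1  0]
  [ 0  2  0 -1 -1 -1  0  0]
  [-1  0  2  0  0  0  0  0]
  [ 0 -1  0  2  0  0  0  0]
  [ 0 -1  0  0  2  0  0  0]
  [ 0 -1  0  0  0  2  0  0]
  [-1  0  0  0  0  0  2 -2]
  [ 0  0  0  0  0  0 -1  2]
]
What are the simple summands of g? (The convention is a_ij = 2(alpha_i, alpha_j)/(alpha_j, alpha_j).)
B4 + D4

The diagram associated to this matrix has two connected components: the simple roots {alpha_1, alpha_3, alpha_7, alpha_8} form a chain of 4 nodes with a double edge at one end; the terminal node there is the unique short simple root (B_4), and {alpha_2, alpha_4, alpha_5, alpha_6} form a chain of 2 nodes with a fork of two nodes at one end (D_4). A semisimple Lie algebra decomposes uniquely as the direct sum of simple ideals, one per connected component of its Dynkin diagram, so g ≅ B_4 ⊕ D_4 (dimension 36 + 28 = 64).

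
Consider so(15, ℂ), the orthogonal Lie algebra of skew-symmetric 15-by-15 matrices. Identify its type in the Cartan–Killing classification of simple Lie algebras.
B_7

This is so(15) with 15 odd, which has dimension 15(15-1)/2 = 105 and rank (15-1)/2 = 7. In the classification of classical Lie algebras, the orthogonal algebra so(2n+1) in an odd number of variables has type B_n; here n = 7, so the Dynkin diagram is a chain of 7 nodes with a double edge at one end; the terminal node there is the unique short simple root (B_7). Hence the type is B_7.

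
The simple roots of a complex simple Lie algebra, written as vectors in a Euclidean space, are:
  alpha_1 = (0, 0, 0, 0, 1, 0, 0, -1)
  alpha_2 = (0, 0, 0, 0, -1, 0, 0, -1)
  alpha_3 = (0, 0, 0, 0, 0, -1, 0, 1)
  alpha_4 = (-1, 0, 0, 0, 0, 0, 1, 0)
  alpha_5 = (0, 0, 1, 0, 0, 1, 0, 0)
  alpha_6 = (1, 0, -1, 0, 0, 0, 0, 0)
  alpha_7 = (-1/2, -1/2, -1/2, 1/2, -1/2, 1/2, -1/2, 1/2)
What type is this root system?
Compute the Cartan integers a_ij = 2(alpha_i, alpha_j)/(alpha_j, alpha_j); the resulting 7x7 Cartan matrix is
[[2, 0, -1, 0, 0, 0, -1], [0, 2, -1, 0, 0, 0, 0], [-1, -1, 2, 0, -1, 0, 0], [0, 0, 0, 2, 0, -1, 0], [0, 0, -1, 0, 2, -1, 0], [0, 0, 0, -1, -1, 2, 0], [-1, 0, 0, 0, 0, 0, 2]].
All simple roots have the same length, so the diagram is simply laced. The associated Dynkin diagram is a chain of 6 nodes with one extra node attached to the third node from one end (E_7), so the type is E_7.

type E_7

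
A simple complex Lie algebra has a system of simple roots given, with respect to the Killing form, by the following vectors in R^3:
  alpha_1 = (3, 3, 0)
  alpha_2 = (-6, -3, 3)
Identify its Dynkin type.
G_2

Compute the Cartan integers a_ij = 2(alpha_i, alpha_j)/(alpha_j, alpha_j); the resulting 2x2 Cartan matrix is
[[2, -1], [-3, 2]].
The roots have two lengths (squared-length ratio 3:1); the short ones are alpha_{1}. The associated Dynkin diagram is two nodes joined by a triple edge (G_2), so the type is G_2.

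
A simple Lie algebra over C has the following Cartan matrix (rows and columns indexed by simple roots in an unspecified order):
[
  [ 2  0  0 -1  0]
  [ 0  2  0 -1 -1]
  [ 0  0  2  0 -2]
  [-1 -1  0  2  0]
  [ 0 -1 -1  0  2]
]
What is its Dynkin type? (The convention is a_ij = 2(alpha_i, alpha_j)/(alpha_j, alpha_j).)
The matrix has rank 5 with 2's on the diagonal. Reading the off-diagonal entries as Dynkin edges (a single edge where a_ij = a_ji = -1; a double or triple edge where a_ij * a_ji = 2 or 3), the diagram is a chain of 5 nodes with a double edge at one end; the terminal node there is the unique long simple root (C_5). One simple-root ordering that puts it in standard form is (alpha_1, alpha_4, alpha_2, alpha_5, alpha_3). So the algebra is type C_5, i.e. sp(10).

C_5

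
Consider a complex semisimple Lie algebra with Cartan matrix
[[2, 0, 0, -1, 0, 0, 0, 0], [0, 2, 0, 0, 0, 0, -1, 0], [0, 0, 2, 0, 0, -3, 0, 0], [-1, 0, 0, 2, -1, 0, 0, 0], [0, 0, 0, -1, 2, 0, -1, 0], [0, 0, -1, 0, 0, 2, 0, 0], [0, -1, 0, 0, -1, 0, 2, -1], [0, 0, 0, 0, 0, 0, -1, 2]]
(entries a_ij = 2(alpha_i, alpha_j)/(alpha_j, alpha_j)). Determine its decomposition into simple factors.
type D_6 ⊕ type G_2

The diagram associated to this matrix has two connected components: the simple roots {alpha_1, alpha_2, alpha_4, alpha_5, alpha_7, alpha_8} form a chain of 4 nodes with a fork of two nodes at one end (D_6), and {alpha_3, alpha_6} form two nodes joined by a triple edge (G_2). A semisimple Lie algebra decomposes uniquely as the direct sum of simple ideals, one per connected component of its Dynkin diagram, so g ≅ D_6 ⊕ G_2 (dimension 66 + 14 = 80).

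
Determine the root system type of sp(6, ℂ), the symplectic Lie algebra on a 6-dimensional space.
C_3

This is sp(6), which has dimension 6(6+1)/2 = 21 and rank 6/2 = 3. In the classification of classical Lie algebras, the symplectic algebra sp(2n) has type C_n; here n = 3, so the Dynkin diagram is a chain of 3 nodes with a double edge at one end; the terminal node there is the unique long simple root (C_3). Hence the type is C_3.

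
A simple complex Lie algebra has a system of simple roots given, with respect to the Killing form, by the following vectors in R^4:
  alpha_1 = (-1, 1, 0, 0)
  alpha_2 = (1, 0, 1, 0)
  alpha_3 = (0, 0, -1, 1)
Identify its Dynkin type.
type A_3

Compute the Cartan integers a_ij = 2(alpha_i, alpha_j)/(alpha_j, alpha_j); the resulting 3x3 Cartan matrix is
[[2, -1, 0], [-1, 2, -1], [0, -1, 2]].
All simple roots have the same length, so the diagram is simply laced. The associated Dynkin diagram is a chain of 3 nodes with single edges (A_3), so the type is A_3 (the algebra sl(4)).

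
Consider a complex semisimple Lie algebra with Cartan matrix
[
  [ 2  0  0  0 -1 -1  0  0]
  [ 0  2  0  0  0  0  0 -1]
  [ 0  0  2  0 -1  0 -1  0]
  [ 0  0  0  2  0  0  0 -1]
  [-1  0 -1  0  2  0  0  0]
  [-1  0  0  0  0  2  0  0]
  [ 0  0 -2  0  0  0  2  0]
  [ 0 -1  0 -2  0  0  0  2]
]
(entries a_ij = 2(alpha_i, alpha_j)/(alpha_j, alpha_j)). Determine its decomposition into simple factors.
B3 ⊕ C5

The diagram associated to this matrix has two connected components: the simple roots {alpha_2, alpha_4, alpha_8} form a chain of 3 nodes with a double edge at one end; the terminal node there is the unique short simple root (B_3), and {alpha_1, alpha_3, alpha_5, alpha_6, alpha_7} form a chain of 5 nodes with a double edge at one end; the terminal node there is the unique long simple root (C_5). A semisimple Lie algebra decomposes uniquely as the direct sum of simple ideals, one per connected component of its Dynkin diagram, so g ≅ B_3 ⊕ C_5 (dimension 21 + 55 = 76).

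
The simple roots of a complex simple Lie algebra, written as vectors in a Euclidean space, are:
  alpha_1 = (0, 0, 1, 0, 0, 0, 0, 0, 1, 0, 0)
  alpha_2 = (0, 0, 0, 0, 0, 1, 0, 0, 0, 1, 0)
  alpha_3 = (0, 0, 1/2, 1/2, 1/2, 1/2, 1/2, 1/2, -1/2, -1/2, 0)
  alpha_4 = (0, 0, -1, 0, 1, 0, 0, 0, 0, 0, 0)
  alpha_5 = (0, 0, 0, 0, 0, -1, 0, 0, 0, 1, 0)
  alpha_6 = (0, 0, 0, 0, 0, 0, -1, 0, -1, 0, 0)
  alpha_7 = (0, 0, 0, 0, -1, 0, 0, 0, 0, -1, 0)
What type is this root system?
E_7

Compute the Cartan integers a_ij = 2(alpha_i, alpha_j)/(alpha_j, alpha_j); the resulting 7x7 Cartan matrix is
[[2, 0, 0, -1, 0, -1, 0], [0, 2, 0, 0, 0, 0, -1], [0, 0, 2, 0, -1, 0, 0], [-1, 0, 0, 2, 0, 0, -1], [0, 0, -1, 0, 2, 0, -1], [-1, 0, 0, 0, 0, 2, 0], [0, -1, 0, -1, -1, 0, 2]].
All simple roots have the same length, so the diagram is simply laced. The associated Dynkin diagram is a chain of 6 nodes with one extra node attached to the third node from one end (E_7), so the type is E_7.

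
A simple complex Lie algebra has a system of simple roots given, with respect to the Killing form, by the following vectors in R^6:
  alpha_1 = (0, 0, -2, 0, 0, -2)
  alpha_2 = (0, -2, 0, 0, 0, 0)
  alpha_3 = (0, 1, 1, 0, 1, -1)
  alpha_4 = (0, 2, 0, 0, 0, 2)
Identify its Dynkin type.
F_4

Compute the Cartan integers a_ij = 2(alpha_i, alpha_j)/(alpha_j, alpha_j); the resulting 4x4 Cartan matrix is
[[2, 0, 0, -1], [0, 2, -1, -1], [0, -1, 2, 0], [-1, -2, 0, 2]].
The roots have two lengths (squared-length ratio 2:1); the short ones are alpha_{2,3}. The associated Dynkin diagram is a chain of 4 nodes with a double edge between the middle two (F_4), so the type is F_4.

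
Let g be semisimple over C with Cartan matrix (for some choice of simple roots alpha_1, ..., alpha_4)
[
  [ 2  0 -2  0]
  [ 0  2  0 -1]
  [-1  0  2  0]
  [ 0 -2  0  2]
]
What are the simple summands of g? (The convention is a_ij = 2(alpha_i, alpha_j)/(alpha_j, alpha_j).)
The diagram associated to this matrix has two connected components: the simple roots {alpha_2, alpha_4} form a chain of 2 nodes with a double edge at one end; the terminal node there is the unique short simple root (B_2), and {alpha_1, alpha_3} form a chain of 2 nodes with a double edge at one end; the terminal node there is the unique short simple root (B_2). A semisimple Lie algebra decomposes uniquely as the direct sum of simple ideals, one per connected component of its Dynkin diagram, so g ≅ B_2 ⊕ B_2 (dimension 10 + 10 = 20).

B_2 + B_2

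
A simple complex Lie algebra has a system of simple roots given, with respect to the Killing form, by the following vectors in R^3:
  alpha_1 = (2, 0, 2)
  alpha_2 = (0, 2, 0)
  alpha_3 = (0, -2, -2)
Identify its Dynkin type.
Compute the Cartan integers a_ij = 2(alpha_i, alpha_j)/(alpha_j, alpha_j); the resulting 3x3 Cartan matrix is
[[2, 0, -1], [0, 2, -1], [-1, -2, 2]].
The roots have two lengths (squared-length ratio 2:1); the short ones are alpha_{2}. The associated Dynkin diagram is a chain of 3 nodes with a double edge at one end; the terminal node there is the unique short simple root (B_3), so the type is B_3 (the algebra so(7)).

type B_3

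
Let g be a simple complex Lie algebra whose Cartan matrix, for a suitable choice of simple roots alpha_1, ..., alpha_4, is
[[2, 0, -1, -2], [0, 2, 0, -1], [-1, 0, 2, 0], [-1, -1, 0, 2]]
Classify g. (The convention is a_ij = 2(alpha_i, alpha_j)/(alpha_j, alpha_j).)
F4

The matrix has rank 4 with 2's on the diagonal. Reading the off-diagonal entries as Dynkin edges (a single edge where a_ij = a_ji = -1; a double or triple edge where a_ij * a_ji = 2 or 3), the diagram is a chain of 4 nodes with a double edge between the middle two (F_4). One simple-root ordering that puts it in standard form is (alpha_3, alpha_1, alpha_4, alpha_2). So the algebra is type F_4.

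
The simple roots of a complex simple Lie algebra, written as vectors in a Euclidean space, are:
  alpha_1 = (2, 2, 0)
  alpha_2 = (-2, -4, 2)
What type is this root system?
Compute the Cartan integers a_ij = 2(alpha_i, alpha_j)/(alpha_j, alpha_j); the resulting 2x2 Cartan matrix is
[[2, -1], [-3, 2]].
The roots have two lengths (squared-length ratio 3:1); the short ones are alpha_{1}. The associated Dynkin diagram is two nodes joined by a triple edge (G_2), so the type is G_2.

G_2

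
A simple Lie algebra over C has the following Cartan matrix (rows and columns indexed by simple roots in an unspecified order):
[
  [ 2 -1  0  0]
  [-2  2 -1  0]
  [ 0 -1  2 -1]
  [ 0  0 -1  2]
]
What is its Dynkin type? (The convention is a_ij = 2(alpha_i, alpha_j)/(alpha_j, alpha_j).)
The matrix has rank 4 with 2's on the diagonal. Reading the off-diagonal entries as Dynkin edges (a single edge where a_ij = a_ji = -1; a double or triple edge where a_ij * a_ji = 2 or 3), the diagram is a chain of 4 nodes with a double edge at one end; the terminal node there is the unique short simple root (B_4). One simple-root ordering that puts it in standard form is (alpha_4, alpha_3, alpha_2, alpha_1). So the algebra is type B_4, i.e. so(9).

B_4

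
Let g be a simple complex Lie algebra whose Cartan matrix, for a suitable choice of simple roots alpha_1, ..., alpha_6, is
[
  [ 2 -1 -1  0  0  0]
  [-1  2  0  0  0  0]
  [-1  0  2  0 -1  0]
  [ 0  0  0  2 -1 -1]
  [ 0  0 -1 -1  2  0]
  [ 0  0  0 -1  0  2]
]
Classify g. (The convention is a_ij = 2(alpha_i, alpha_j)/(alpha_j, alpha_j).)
The matrix has rank 6 with 2's on the diagonal. Reading the off-diagonal entries as Dynkin edges (a single edge where a_ij = a_ji = -1; a double or triple edge where a_ij * a_ji = 2 or 3), the diagram is a chain of 6 nodes with single edges (A_6). One simple-root ordering that puts it in standard form is (alpha_6, alpha_4, alpha_5, alpha_3, alpha_1, alpha_2). So the algebra is type A_6, i.e. sl(7).

A6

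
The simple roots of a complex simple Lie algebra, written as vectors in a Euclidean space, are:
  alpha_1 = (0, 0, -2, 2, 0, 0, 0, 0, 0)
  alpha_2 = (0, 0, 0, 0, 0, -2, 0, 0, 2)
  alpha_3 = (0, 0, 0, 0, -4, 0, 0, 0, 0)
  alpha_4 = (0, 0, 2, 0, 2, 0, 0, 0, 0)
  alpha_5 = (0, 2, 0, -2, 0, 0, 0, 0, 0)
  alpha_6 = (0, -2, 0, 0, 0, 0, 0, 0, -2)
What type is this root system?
Compute the Cartan integers a_ij = 2(alpha_i, alpha_j)/(alpha_j, alpha_j); the resulting 6x6 Cartan matrix is
[[2, 0, 0, -1, -1, 0], [0, 2, 0, 0, 0, -1], [0, 0, 2, -2, 0, 0], [-1, 0, -1, 2, 0, 0], [-1, 0, 0, 0, 2, -1], [0, -1, 0, 0, -1, 2]].
The roots have two lengths (squared-length ratio 2:1); the short ones are alpha_{1,2,4,5,6}. The associated Dynkin diagram is a chain of 6 nodes with a double edge at one end; the terminal node there is the unique long simple root (C_6), so the type is C_6 (the algebra sp(12)).

C_6 (sp(12))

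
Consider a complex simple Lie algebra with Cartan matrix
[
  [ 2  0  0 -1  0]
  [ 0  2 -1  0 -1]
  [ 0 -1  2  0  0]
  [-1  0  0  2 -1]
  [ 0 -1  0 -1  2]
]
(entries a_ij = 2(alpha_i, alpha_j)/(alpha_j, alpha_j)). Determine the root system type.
A_5

The matrix has rank 5 with 2's on the diagonal. Reading the off-diagonal entries as Dynkin edges (a single edge where a_ij = a_ji = -1; a double or triple edge where a_ij * a_ji = 2 or 3), the diagram is a chain of 5 nodes with single edges (A_5). One simple-root ordering that puts it in standard form is (alpha_3, alpha_2, alpha_5, alpha_4, alpha_1). So the algebra is type A_5, i.e. sl(6).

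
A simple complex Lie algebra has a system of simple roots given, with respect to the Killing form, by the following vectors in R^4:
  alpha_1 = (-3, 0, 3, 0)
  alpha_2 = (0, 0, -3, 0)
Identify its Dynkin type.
type B_2

Compute the Cartan integers a_ij = 2(alpha_i, alpha_j)/(alpha_j, alpha_j); the resulting 2x2 Cartan matrix is
[[2, -2], [-1, 2]].
The roots have two lengths (squared-length ratio 2:1); the short ones are alpha_{2}. The associated Dynkin diagram is a chain of 2 nodes with a double edge at one end; the terminal node there is the unique short simple root (B_2), so the type is B_2 (the algebra so(5)).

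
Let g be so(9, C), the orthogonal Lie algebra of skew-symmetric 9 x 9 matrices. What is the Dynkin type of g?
This is so(9) with 9 odd, which has dimension 9(9-1)/2 = 36 and rank (9-1)/2 = 4. In the classification of classical Lie algebras, the orthogonal algebra so(2n+1) in an odd number of variables has type B_n; here n = 4, so the Dynkin diagram is a chain of 4 nodes with a double edge at one end; the terminal node there is the unique short simple root (B_4). Hence the type is B_4.

B_4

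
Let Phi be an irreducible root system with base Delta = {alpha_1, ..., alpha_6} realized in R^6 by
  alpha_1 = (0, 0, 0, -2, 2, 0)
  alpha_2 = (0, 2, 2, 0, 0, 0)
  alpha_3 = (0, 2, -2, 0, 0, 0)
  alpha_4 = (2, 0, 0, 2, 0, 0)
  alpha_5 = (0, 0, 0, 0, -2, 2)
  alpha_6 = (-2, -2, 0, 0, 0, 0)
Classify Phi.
D_6 (so(12))

Compute the Cartan integers a_ij = 2(alpha_i, alpha_j)/(alpha_j, alpha_j); the resulting 6x6 Cartan matrix is
[[2, 0, 0, -1, -1, 0], [0, 2, 0, 0, 0, -1], [0, 0, 2, 0, 0, -1], [-1, 0, 0, 2, 0, -1], [-1, 0, 0, 0, 2, 0], [0, -1, -1, -1, 0, 2]].
All simple roots have the same length, so the diagram is simply laced. The associated Dynkin diagram is a chain of 4 nodes with a fork of two nodes at one end (D_6), so the type is D_6 (the algebra so(12)).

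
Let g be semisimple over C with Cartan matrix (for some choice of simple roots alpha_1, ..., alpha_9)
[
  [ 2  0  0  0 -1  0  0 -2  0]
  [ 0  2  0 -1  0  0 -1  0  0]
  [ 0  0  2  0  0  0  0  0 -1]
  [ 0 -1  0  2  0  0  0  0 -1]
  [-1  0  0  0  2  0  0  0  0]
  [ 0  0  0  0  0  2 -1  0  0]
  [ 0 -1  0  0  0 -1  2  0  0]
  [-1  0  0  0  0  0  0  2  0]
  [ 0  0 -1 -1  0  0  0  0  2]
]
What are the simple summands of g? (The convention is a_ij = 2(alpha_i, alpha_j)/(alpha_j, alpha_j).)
The diagram associated to this matrix has two connected components: the simple roots {alpha_2, alpha_3, alpha_4, alpha_6, alpha_7, alpha_9} form a chain of 6 nodes with single edges (A_6), and {alpha_1, alpha_5, alpha_8} form a chain of 3 nodes with a double edge at one end; the terminal node there is the unique short simple root (B_3). A semisimple Lie algebra decomposes uniquely as the direct sum of simple ideals, one per connected component of its Dynkin diagram, so g ≅ A_6 ⊕ B_3 (dimension 48 + 21 = 69).

A_6 (sl(7)) ⊕ B_3 (so(7))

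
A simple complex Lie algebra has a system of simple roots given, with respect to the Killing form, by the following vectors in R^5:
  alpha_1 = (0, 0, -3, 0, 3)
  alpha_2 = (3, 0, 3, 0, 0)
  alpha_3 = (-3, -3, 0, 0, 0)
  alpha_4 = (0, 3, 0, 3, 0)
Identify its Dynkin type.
Compute the Cartan integers a_ij = 2(alpha_i, alpha_j)/(alpha_j, alpha_j); the resulting 4x4 Cartan matrix is
[[2, -1, 0, 0], [-1, 2, -1, 0], [0, -1, 2, -1], [0, 0, -1, 2]].
All simple roots have the same length, so the diagram is simply laced. The associated Dynkin diagram is a chain of 4 nodes with single edges (A_4), so the type is A_4 (the algebra sl(5)).

A4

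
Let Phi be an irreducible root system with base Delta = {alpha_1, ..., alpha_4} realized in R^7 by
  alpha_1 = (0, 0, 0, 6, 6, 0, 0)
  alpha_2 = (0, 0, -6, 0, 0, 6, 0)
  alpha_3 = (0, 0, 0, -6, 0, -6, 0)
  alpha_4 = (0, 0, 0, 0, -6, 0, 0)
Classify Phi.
Compute the Cartan integers a_ij = 2(alpha_i, alpha_j)/(alpha_j, alpha_j); the resulting 4x4 Cartan matrix is
[[2, 0, -1, -2], [0, 2, -1, 0], [-1, -1, 2, 0], [-1, 0, 0, 2]].
The roots have two lengths (squared-length ratio 2:1); the short ones are alpha_{4}. The associated Dynkin diagram is a chain of 4 nodes with a double edge at one end; the terminal node there is the unique short simple root (B_4), so the type is B_4 (the algebra so(9)).

B_4 (so(9))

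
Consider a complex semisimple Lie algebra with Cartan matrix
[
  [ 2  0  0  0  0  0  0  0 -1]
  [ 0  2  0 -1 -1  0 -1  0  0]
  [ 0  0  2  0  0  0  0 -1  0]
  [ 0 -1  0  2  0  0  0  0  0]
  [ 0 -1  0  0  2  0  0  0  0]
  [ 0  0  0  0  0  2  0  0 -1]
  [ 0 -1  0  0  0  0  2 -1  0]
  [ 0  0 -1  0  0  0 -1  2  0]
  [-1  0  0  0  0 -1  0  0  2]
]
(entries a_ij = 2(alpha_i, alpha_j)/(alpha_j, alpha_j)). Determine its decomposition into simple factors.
The diagram associated to this matrix has two connected components: the simple roots {alpha_1, alpha_6, alpha_9} form a chain of 3 nodes with single edges (A_3), and {alpha_2, alpha_3, alpha_4, alpha_5, alpha_7, alpha_8} form a chain of 4 nodes with a fork of two nodes at one end (D_6). A semisimple Lie algebra decomposes uniquely as the direct sum of simple ideals, one per connected component of its Dynkin diagram, so g ≅ A_3 ⊕ D_6 (dimension 15 + 66 = 81).

A_3 (sl(4)) ⊕ D_6 (so(12))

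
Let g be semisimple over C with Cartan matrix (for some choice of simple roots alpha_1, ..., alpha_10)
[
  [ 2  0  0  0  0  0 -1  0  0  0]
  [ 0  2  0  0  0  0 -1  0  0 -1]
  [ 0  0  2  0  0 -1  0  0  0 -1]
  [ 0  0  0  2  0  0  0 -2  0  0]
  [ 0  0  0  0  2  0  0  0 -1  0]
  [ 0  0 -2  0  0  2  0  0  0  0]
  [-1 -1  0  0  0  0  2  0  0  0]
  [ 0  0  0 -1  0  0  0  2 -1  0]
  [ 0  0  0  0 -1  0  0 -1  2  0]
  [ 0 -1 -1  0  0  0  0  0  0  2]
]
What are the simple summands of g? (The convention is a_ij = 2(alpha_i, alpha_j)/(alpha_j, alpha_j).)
type C_4 ⊕ type C_6

The diagram associated to this matrix has two connected components: the simple roots {alpha_4, alpha_5, alpha_8, alpha_9} form a chain of 4 nodes with a double edge at one end; the terminal node there is the unique long simple root (C_4), and {alpha_1, alpha_2, alpha_3, alpha_6, alpha_7, alpha_10} form a chain of 6 nodes with a double edge at one end; the terminal node there is the unique long simple root (C_6). A semisimple Lie algebra decomposes uniquely as the direct sum of simple ideals, one per connected component of its Dynkin diagram, so g ≅ C_4 ⊕ C_6 (dimension 36 + 78 = 114).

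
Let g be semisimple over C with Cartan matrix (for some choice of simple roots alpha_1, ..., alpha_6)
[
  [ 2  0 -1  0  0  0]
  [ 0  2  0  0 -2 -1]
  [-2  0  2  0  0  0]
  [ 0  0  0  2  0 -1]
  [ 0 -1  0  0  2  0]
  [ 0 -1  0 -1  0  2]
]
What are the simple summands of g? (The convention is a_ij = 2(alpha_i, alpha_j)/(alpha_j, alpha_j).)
B_2 (so(5)) ⊕ B_4 (so(9))

The diagram associated to this matrix has two connected components: the simple roots {alpha_1, alpha_3} form a chain of 2 nodes with a double edge at one end; the terminal node there is the unique short simple root (B_2), and {alpha_2, alpha_4, alpha_5, alpha_6} form a chain of 4 nodes with a double edge at one end; the terminal node there is the unique short simple root (B_4). A semisimple Lie algebra decomposes uniquely as the direct sum of simple ideals, one per connected component of its Dynkin diagram, so g ≅ B_2 ⊕ B_4 (dimension 10 + 36 = 46).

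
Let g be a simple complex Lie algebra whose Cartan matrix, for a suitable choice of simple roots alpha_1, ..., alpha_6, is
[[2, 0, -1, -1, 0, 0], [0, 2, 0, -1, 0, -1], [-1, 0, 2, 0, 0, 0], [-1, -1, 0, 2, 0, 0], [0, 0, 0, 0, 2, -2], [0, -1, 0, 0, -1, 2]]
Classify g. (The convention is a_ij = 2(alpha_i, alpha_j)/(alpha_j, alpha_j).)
The matrix has rank 6 with 2's on the diagonal. Reading the off-diagonal entries as Dynkin edges (a single edge where a_ij = a_ji = -1; a double or triple edge where a_ij * a_ji = 2 or 3), the diagram is a chain of 6 nodes with a double edge at one end; the terminal node there is the unique long simple root (C_6). One simple-root ordering that puts it in standard form is (alpha_3, alpha_1, alpha_4, alpha_2, alpha_6, alpha_5). So the algebra is type C_6, i.e. sp(12).

C6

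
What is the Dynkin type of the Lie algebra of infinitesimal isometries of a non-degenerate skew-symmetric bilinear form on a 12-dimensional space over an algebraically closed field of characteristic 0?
This is sp(12), which has dimension 12(12+1)/2 = 78 and rank 12/2 = 6. In the classification of classical Lie algebras, the symplectic algebra sp(2n) has type C_n; here n = 6, so the Dynkin diagram is a chain of 6 nodes with a double edge at one end; the terminal node there is the unique long simple root (C_6). Hence the type is C_6.

C_6 (sp(12))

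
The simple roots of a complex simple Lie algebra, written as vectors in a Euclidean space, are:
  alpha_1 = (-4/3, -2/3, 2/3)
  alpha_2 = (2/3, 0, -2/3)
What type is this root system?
Compute the Cartan integers a_ij = 2(alpha_i, alpha_j)/(alpha_j, alpha_j); the resulting 2x2 Cartan matrix is
[[2, -3], [-1, 2]].
The roots have two lengths (squared-length ratio 3:1); the short ones are alpha_{2}. The associated Dynkin diagram is two nodes joined by a triple edge (G_2), so the type is G_2.

G_2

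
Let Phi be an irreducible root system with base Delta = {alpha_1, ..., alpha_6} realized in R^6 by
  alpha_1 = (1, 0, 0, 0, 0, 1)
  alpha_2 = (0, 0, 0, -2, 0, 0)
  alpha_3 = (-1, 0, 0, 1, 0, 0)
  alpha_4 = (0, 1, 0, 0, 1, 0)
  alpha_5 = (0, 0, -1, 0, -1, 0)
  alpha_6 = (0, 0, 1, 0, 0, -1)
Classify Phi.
C_6

Compute the Cartan integers a_ij = 2(alpha_i, alpha_j)/(alpha_j, alpha_j); the resulting 6x6 Cartan matrix is
[[2, 0, -1, 0, 0, -1], [0, 2, -2, 0, 0, 0], [-1, -1, 2, 0, 0, 0], [0, 0, 0, 2, -1, 0], [0, 0, 0, -1, 2, -1], [-1, 0, 0, 0, -1, 2]].
The roots have two lengths (squared-length ratio 2:1); the short ones are alpha_{1,3,4,5,6}. The associated Dynkin diagram is a chain of 6 nodes with a double edge at one end; the terminal node there is the unique long simple root (C_6), so the type is C_6 (the algebra sp(12)).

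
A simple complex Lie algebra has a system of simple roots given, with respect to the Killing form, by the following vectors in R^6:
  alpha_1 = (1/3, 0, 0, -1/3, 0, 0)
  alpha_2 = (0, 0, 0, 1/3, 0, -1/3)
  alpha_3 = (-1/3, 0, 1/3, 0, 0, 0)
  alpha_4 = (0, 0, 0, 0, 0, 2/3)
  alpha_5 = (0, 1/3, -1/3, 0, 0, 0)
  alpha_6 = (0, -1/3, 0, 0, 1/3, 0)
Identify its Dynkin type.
Compute the Cartan integers a_ij = 2(alpha_i, alpha_j)/(alpha_j, alpha_j); the resulting 6x6 Cartan matrix is
[[2, -1, -1, 0, 0, 0], [-1, 2, 0, -1, 0, 0], [-1, 0, 2, 0, -1, 0], [0, -2, 0, 2, 0, 0], [0, 0, -1, 0, 2, -1], [0, 0, 0, 0, -1, 2]].
The roots have two lengths (squared-length ratio 2:1); the short ones are alpha_{1,2,3,5,6}. The associated Dynkin diagram is a chain of 6 nodes with a double edge at one end; the terminal node there is the unique long simple root (C_6), so the type is C_6 (the algebra sp(12)).

C6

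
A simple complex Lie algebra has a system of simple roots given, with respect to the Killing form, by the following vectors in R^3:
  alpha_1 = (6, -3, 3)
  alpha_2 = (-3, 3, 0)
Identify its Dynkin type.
Compute the Cartan integers a_ij = 2(alpha_i, alpha_j)/(alpha_j, alpha_j); the resulting 2x2 Cartan matrix is
[[2, -3], [-1, 2]].
The roots have two lengths (squared-length ratio 3:1); the short ones are alpha_{2}. The associated Dynkin diagram is two nodes joined by a triple edge (G_2), so the type is G_2.

G_2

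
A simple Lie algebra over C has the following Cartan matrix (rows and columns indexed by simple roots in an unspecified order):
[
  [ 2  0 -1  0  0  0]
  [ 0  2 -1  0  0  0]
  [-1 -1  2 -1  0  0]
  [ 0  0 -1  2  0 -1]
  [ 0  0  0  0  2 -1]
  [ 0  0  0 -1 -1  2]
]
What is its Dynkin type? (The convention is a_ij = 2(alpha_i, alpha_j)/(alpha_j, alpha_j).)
The matrix has rank 6 with 2's on the diagonal. Reading the off-diagonal entries as Dynkin edges (a single edge where a_ij = a_ji = -1; a double or triple edge where a_ij * a_ji = 2 or 3), the diagram is a chain of 4 nodes with a fork of two nodes at one end (D_6). One simple-root ordering that puts it in standard form is (alpha_5, alpha_6, alpha_4, alpha_3, alpha_1, alpha_2). So the algebra is type D_6, i.e. so(12).

D_6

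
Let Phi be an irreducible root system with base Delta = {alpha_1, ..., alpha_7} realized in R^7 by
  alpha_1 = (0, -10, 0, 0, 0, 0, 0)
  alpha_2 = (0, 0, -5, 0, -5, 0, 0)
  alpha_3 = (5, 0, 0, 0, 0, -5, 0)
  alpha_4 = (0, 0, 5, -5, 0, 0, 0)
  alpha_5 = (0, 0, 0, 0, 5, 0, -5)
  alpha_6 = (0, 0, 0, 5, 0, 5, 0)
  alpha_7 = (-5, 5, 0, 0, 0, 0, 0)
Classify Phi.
type C_7

Compute the Cartan integers a_ij = 2(alpha_i, alpha_j)/(alpha_j, alpha_j); the resulting 7x7 Cartan matrix is
[[2, 0, 0, 0, 0, 0, -2], [0, 2, 0, -1, -1, 0, 0], [0, 0, 2, 0, 0, -1, -1], [0, -1, 0, 2, 0, -1, 0], [0, -1, 0, 0, 2, 0, 0], [0, 0, -1, -1, 0, 2, 0], [-1, 0, -1, 0, 0, 0, 2]].
The roots have two lengths (squared-length ratio 2:1); the short ones are alpha_{2,3,4,5,6,7}. The associated Dynkin diagram is a chain of 7 nodes with a double edge at one end; the terminal node there is the unique long simple root (C_7), so the type is C_7 (the algebra sp(14)).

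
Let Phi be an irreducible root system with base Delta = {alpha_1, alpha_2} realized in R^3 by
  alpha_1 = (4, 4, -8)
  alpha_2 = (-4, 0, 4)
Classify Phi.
G_2

Compute the Cartan integers a_ij = 2(alpha_i, alpha_j)/(alpha_j, alpha_j); the resulting 2x2 Cartan matrix is
[[2, -3], [-1, 2]].
The roots have two lengths (squared-length ratio 3:1); the short ones are alpha_{2}. The associated Dynkin diagram is two nodes joined by a triple edge (G_2), so the type is G_2.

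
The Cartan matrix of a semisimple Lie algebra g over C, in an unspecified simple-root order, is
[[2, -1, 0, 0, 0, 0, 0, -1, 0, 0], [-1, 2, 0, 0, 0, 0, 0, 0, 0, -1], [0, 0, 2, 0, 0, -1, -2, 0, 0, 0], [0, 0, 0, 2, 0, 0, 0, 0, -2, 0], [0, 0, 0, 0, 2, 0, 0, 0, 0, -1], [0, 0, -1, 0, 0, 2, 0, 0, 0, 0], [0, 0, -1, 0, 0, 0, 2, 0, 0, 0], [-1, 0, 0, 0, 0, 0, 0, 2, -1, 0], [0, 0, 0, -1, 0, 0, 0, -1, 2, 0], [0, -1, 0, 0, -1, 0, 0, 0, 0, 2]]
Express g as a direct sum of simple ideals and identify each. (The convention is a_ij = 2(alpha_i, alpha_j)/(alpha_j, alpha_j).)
type B_3 ⊕ type C_7

The diagram associated to this matrix has two connected components: the simple roots {alpha_3, alpha_6, alpha_7} form a chain of 3 nodes with a double edge at one end; the terminal node there is the unique short simple root (B_3), and {alpha_1, alpha_2, alpha_4, alpha_5, alpha_8, alpha_9, alpha_10} form a chain of 7 nodes with a double edge at one end; the terminal node there is the unique long simple root (C_7). A semisimple Lie algebra decomposes uniquely as the direct sum of simple ideals, one per connected component of its Dynkin diagram, so g ≅ B_3 ⊕ C_7 (dimension 21 + 105 = 126).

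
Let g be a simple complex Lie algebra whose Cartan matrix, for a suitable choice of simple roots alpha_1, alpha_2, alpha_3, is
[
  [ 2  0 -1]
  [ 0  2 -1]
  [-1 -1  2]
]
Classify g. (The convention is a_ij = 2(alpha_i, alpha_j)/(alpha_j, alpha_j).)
A_3

The matrix has rank 3 with 2's on the diagonal. Reading the off-diagonal entries as Dynkin edges (a single edge where a_ij = a_ji = -1; a double or triple edge where a_ij * a_ji = 2 or 3), the diagram is a chain of 3 nodes with single edges (A_3). One simple-root ordering that puts it in standard form is (alpha_2, alpha_3, alpha_1). So the algebra is type A_3, i.e. sl(4).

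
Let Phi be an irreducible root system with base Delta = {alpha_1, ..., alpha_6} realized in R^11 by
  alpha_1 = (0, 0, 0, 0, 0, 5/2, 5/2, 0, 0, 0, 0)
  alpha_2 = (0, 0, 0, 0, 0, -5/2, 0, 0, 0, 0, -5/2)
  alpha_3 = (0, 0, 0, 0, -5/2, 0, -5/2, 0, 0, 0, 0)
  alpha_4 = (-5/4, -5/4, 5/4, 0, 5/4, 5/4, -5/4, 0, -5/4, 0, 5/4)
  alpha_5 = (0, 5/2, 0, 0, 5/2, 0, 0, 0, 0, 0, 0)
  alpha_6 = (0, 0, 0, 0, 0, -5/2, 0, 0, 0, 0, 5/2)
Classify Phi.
E_6

Compute the Cartan integers a_ij = 2(alpha_i, alpha_j)/(alpha_j, alpha_j); the resulting 6x6 Cartan matrix is
[[2, -1, -1, 0, 0, -1], [-1, 2, 0, -1, 0, 0], [-1, 0, 2, 0, -1, 0], [0, -1, 0, 2, 0, 0], [0, 0, -1, 0, 2, 0], [-1, 0, 0, 0, 0, 2]].
All simple roots have the same length, so the diagram is simply laced. The associated Dynkin diagram is a chain of 5 nodes with one extra node attached to the third node from one end (E_6), so the type is E_6.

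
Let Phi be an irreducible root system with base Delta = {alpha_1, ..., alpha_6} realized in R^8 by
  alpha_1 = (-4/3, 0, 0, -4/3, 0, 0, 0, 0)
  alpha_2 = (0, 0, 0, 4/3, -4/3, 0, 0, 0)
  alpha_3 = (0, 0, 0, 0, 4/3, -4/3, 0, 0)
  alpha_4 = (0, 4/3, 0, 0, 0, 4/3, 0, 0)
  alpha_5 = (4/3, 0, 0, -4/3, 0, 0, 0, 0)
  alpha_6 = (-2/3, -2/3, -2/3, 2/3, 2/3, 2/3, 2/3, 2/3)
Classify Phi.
Compute the Cartan integers a_ij = 2(alpha_i, alpha_j)/(alpha_j, alpha_j); the resulting 6x6 Cartan matrix is
[[2, -1, 0, 0, 0, 0], [-1, 2, -1, 0, -1, 0], [0, -1, 2, -1, 0, 0], [0, 0, -1, 2, 0, 0], [0, -1, 0, 0, 2, -1], [0, 0, 0, 0, -1, 2]].
All simple roots have the same length, so the diagram is simply laced. The associated Dynkin diagram is a chain of 5 nodes with one extra node attached to the third node from one end (E_6), so the type is E_6.

E6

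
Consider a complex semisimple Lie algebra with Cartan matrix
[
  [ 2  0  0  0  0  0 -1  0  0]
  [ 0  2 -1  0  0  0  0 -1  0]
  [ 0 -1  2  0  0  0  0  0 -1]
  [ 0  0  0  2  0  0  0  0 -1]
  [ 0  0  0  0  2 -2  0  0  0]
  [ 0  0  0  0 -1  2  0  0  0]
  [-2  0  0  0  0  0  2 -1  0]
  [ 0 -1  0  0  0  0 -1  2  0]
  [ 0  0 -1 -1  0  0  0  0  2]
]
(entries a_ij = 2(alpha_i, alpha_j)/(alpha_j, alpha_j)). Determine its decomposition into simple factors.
The diagram associated to this matrix has two connected components: the simple roots {alpha_5, alpha_6} form a chain of 2 nodes with a double edge at one end; the terminal node there is the unique short simple root (B_2), and {alpha_1, alpha_2, alpha_3, alpha_4, alpha_7, alpha_8, alpha_9} form a chain of 7 nodes with a double edge at one end; the terminal node there is the unique short simple root (B_7). A semisimple Lie algebra decomposes uniquely as the direct sum of simple ideals, one per connected component of its Dynkin diagram, so g ≅ B_2 ⊕ B_7 (dimension 10 + 105 = 115).

B_2 (so(5)) ⊕ B_7 (so(15))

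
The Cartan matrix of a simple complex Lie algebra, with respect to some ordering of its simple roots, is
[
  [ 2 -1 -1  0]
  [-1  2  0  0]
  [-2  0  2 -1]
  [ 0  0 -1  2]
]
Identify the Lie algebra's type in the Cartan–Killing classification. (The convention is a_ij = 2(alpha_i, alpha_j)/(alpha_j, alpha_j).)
F4

The matrix has rank 4 with 2's on the diagonal. Reading the off-diagonal entries as Dynkin edges (a single edge where a_ij = a_ji = -1; a double or triple edge where a_ij * a_ji = 2 or 3), the diagram is a chain of 4 nodes with a double edge between the middle two (F_4). One simple-root ordering that puts it in standard form is (alpha_4, alpha_3, alpha_1, alpha_2). So the algebra is type F_4.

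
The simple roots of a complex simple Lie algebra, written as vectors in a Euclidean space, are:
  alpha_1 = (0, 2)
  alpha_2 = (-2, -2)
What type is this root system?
Compute the Cartan integers a_ij = 2(alpha_i, alpha_j)/(alpha_j, alpha_j); the resulting 2x2 Cartan matrix is
[[2, -1], [-2, 2]].
The roots have two lengths (squared-length ratio 2:1); the short ones are alpha_{1}. The associated Dynkin diagram is a chain of 2 nodes with a double edge at one end; the terminal node there is the unique short simple root (B_2), so the type is B_2 (the algebra so(5)).

type B_2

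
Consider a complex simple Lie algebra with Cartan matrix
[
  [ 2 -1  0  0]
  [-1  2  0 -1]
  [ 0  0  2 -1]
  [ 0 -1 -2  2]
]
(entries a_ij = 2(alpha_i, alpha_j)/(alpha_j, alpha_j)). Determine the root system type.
The matrix has rank 4 with 2's on the diagonal. Reading the off-diagonal entries as Dynkin edges (a single edge where a_ij = a_ji = -1; a double or triple edge where a_ij * a_ji = 2 or 3), the diagram is a chain of 4 nodes with a double edge at one end; the terminal node there is the unique short simple root (B_4). One simple-root ordering that puts it in standard form is (alpha_1, alpha_2, alpha_4, alpha_3). So the algebra is type B_4, i.e. so(9).

B_4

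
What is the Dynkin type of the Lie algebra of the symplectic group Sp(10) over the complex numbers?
C_5

This is sp(10), which has dimension 10(10+1)/2 = 55 and rank 10/2 = 5. In the classification of classical Lie algebras, the symplectic algebra sp(2n) has type C_n; here n = 5, so the Dynkin diagram is a chain of 5 nodes with a double edge at one end; the terminal node there is the unique long simple root (C_5). Hence the type is C_5.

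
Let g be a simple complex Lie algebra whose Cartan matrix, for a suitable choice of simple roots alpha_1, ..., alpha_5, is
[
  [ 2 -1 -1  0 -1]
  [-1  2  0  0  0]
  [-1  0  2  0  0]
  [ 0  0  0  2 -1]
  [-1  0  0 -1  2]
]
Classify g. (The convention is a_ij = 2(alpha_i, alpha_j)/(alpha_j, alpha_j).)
D_5 (so(10))

The matrix has rank 5 with 2's on the diagonal. Reading the off-diagonal entries as Dynkin edges (a single edge where a_ij = a_ji = -1; a double or triple edge where a_ij * a_ji = 2 or 3), the diagram is a chain of 3 nodes with a fork of two nodes at one end (D_5). One simple-root ordering that puts it in standard form is (alpha_4, alpha_5, alpha_1, alpha_2, alpha_3). So the algebra is type D_5, i.e. so(10).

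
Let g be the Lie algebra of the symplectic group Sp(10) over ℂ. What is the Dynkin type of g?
type C_5

This is sp(10), which has dimension 10(10+1)/2 = 55 and rank 10/2 = 5. In the classification of classical Lie algebras, the symplectic algebra sp(2n) has type C_n; here n = 5, so the Dynkin diagram is a chain of 5 nodes with a double edge at one end; the terminal node there is the unique long simple root (C_5). Hence the type is C_5.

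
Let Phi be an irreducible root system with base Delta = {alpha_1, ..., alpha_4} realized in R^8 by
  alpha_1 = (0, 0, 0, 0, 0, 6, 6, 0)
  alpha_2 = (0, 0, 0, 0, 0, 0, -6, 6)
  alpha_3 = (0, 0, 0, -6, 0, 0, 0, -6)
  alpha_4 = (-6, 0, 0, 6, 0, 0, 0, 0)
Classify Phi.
type A_4

Compute the Cartan integers a_ij = 2(alpha_i, alpha_j)/(alpha_j, alpha_j); the resulting 4x4 Cartan matrix is
[[2, -1, 0, 0], [-1, 2, -1, 0], [0, -1, 2, -1], [0, 0, -1, 2]].
All simple roots have the same length, so the diagram is simply laced. The associated Dynkin diagram is a chain of 4 nodes with single edges (A_4), so the type is A_4 (the algebra sl(5)).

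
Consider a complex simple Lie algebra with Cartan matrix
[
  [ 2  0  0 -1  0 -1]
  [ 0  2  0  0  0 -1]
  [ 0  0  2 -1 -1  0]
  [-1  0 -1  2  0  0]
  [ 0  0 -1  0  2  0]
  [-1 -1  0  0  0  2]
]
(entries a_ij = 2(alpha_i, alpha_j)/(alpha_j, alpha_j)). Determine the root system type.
The matrix has rank 6 with 2's on the diagonal. Reading the off-diagonal entries as Dynkin edges (a single edge where a_ij = a_ji = -1; a double or triple edge where a_ij * a_ji = 2 or 3), the diagram is a chain of 6 nodes with single edges (A_6). One simple-root ordering that puts it in standard form is (alpha_2, alpha_6, alpha_1, alpha_4, alpha_3, alpha_5). So the algebra is type A_6, i.e. sl(7).

A_6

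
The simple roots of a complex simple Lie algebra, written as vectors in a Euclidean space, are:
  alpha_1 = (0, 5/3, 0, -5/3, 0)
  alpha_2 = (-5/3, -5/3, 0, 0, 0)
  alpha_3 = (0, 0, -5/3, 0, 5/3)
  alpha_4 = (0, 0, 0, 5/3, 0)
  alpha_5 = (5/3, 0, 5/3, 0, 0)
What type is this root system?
type B_5

Compute the Cartan integers a_ij = 2(alpha_i, alpha_j)/(alpha_j, alpha_j); the resulting 5x5 Cartan matrix is
[[2, -1, 0, -2, 0], [-1, 2, 0, 0, -1], [0, 0, 2, 0, -1], [-1, 0, 0, 2, 0], [0, -1, -1, 0, 2]].
The roots have two lengths (squared-length ratio 2:1); the short ones are alpha_{4}. The associated Dynkin diagram is a chain of 5 nodes with a double edge at one end; the terminal node there is the unique short simple root (B_5), so the type is B_5 (the algebra so(11)).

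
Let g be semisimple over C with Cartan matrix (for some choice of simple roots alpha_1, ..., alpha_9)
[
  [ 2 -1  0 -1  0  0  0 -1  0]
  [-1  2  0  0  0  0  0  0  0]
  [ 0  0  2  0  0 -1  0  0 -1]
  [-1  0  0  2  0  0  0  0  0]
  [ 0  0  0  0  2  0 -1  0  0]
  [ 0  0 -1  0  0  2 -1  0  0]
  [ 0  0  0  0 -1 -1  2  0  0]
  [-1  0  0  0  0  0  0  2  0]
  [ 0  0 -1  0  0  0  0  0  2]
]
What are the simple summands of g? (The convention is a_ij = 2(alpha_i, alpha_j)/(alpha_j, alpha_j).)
The diagram associated to this matrix has two connected components: the simple roots {alpha_3, alpha_5, alpha_6, alpha_7, alpha_9} form a chain of 5 nodes with single edges (A_5), and {alpha_1, alpha_2, alpha_4, alpha_8} form a chain of 2 nodes with a fork of two nodes at one end (D_4). A semisimple Lie algebra decomposes uniquely as the direct sum of simple ideals, one per connected component of its Dynkin diagram, so g ≅ A_5 ⊕ D_4 (dimension 35 + 28 = 63).

A5 + D4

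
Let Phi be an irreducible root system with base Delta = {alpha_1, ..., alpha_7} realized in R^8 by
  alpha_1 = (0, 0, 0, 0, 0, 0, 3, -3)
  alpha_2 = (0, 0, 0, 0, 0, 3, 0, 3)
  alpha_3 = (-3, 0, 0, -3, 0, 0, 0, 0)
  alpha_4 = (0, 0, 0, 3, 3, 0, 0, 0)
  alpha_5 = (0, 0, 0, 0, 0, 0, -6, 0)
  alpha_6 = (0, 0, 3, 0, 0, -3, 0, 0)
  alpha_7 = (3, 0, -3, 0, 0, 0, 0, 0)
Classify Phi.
C_7 (sp(14))

Compute the Cartan integers a_ij = 2(alpha_i, alpha_j)/(alpha_j, alpha_j); the resulting 7x7 Cartan matrix is
[[2, -1, 0, 0, -1, 0, 0], [-1, 2, 0, 0, 0, -1, 0], [0, 0, 2, -1, 0, 0, -1], [0, 0, -1, 2, 0, 0, 0], [-2, 0, 0, 0, 2, 0, 0], [0, -1, 0, 0, 0, 2, -1], [0, 0, -1, 0, 0, -1, 2]].
The roots have two lengths (squared-length ratio 2:1); the short ones are alpha_{1,2,3,4,6,7}. The associated Dynkin diagram is a chain of 7 nodes with a double edge at one end; the terminal node there is the unique long simple root (C_7), so the type is C_7 (the algebra sp(14)).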